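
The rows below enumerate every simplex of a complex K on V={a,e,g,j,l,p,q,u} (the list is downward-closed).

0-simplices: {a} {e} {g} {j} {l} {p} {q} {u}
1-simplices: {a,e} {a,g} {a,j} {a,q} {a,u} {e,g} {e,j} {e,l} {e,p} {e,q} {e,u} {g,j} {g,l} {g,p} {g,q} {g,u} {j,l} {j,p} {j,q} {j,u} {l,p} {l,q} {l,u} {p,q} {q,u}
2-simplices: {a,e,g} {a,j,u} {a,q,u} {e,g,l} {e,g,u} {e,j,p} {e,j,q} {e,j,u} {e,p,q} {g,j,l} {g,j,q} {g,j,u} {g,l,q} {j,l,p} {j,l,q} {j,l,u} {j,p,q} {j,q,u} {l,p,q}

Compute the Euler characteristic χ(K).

n_0=8 n_1=25 n_2=19
χ=+8−25+19=2

χ(K)=2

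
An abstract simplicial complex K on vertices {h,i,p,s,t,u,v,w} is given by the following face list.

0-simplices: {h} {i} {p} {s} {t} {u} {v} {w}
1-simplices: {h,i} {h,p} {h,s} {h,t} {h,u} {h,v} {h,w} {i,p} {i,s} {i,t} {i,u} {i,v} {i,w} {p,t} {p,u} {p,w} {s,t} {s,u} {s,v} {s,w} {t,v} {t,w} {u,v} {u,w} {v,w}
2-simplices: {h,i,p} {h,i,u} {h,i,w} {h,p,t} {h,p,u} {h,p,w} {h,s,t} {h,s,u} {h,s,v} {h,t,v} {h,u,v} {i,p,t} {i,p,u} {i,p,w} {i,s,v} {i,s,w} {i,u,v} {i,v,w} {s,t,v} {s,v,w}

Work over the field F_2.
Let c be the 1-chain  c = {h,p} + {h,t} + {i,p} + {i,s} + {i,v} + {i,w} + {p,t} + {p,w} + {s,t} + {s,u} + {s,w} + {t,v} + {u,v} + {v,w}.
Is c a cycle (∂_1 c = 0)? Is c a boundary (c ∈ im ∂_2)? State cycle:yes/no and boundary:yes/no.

cycle:yes boundary:yes

n_0=8 n_1=25 n_2=20  [Z2]
∂1: piv[hi,hp,hs,ht,hu,hv,hw] rk=7  ker:ip,is,it,iu,iv,iw,pt,pu,pw,st,su,sv,sw,tv,tw,uv,uw,vw
∂2: piv[hip,hiu,hiw,hpt,hpu,hpw,hst,hsu,hsv,htv,huv,ipt,isv,isw,iuv,ivw] rk=16  ker:ipu,ipw,stv,svw
∂1c = 0
c vs im∂2: reduces to 0 ⇒ boundary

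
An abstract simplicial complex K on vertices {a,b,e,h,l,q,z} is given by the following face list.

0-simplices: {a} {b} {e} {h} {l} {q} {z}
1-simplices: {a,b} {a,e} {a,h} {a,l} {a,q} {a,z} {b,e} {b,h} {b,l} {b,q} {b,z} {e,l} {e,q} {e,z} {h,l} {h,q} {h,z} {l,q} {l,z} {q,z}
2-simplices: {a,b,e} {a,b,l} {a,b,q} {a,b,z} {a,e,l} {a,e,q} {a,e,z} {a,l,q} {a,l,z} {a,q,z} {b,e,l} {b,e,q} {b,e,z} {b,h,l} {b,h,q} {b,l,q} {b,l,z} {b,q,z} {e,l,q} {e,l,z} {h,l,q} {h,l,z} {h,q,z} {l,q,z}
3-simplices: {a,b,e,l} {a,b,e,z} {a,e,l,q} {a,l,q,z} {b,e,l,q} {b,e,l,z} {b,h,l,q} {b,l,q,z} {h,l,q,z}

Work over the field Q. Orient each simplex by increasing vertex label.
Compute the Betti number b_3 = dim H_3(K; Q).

n_0=7 n_1=20 n_2=24 n_3=9  [Q]
∂1: piv[ab,ae,ah,al,aq,az] rk=6  ker:be,bh,bl,bq,bz,el,eq,ez,hl,hq,hz,lq,lz,qz
∂2: piv[abe,abl,abq,abz,ael,aeq,aez,alq,alz,aqz,bhl,bhq,hlz] rk=13  ker:bel,beq,bez,blq,blz,bqz,elq,elz,hlq,hqz,lqz
∂3: piv[abel,abez,aelq,alqz,belq,belz,bhlq,blqz,hlqz] rk=9
b_3=(9−9)−0=0

b_3=0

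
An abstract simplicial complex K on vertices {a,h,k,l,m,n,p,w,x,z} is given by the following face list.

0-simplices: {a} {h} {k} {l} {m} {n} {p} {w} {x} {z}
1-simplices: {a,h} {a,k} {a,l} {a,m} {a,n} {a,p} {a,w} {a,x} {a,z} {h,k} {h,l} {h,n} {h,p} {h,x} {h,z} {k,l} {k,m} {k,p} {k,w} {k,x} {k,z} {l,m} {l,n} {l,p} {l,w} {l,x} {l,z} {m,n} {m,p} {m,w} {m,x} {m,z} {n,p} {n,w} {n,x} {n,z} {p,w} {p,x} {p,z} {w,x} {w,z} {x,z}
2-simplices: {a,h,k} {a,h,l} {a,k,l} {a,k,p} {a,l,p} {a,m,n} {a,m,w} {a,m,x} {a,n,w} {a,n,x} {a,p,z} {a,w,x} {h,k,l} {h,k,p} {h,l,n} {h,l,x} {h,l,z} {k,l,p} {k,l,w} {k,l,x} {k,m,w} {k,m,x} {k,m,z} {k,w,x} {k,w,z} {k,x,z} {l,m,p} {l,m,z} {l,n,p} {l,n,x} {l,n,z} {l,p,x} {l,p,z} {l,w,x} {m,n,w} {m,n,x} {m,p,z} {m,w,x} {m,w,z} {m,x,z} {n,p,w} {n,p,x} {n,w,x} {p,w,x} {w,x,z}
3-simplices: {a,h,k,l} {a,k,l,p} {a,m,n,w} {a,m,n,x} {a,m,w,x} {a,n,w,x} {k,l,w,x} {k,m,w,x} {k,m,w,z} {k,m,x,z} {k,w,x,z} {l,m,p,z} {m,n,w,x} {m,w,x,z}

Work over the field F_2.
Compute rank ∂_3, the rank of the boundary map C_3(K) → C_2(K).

n_0=10 n_1=42 n_2=45 n_3=14  [Z2]
∂1: piv[ah,ak,al,am,an,ap,aw,ax,az] rk=9  ker:hk,hl,hn,hp,hx,hz,kl,km,kp,kw,kx,kz,lm,ln,lp,lw,lx,lz,mn,mp,mw,mx,mz,np,nw,nx,nz,pw,px,pz,wx,wz,xz
∂2: piv[ahk,ahl,akl,akp,alp,amn,amw,amx,anw,anx,apz,awx,hkp,hln,hlx,hlz,klw,klx,kmw,kmx,kmz,kwz,kxz,lmp,lmz,lnp,lnx,lnz,lpx,lpz,npw] rk=31  ker:hkl,klp,kwx,lwx,mnw,mnx,mpz,mwx,mwz,mxz,npx,nwx,pwx,wxz
∂3: piv[ahkl,aklp,amnw,amnx,amwx,anwx,klwx,kmwx,kmwz,kmxz,kwxz,lmpz] rk=12  ker:mnwx,mwxz
rk∂_3=12

rank∂_3=12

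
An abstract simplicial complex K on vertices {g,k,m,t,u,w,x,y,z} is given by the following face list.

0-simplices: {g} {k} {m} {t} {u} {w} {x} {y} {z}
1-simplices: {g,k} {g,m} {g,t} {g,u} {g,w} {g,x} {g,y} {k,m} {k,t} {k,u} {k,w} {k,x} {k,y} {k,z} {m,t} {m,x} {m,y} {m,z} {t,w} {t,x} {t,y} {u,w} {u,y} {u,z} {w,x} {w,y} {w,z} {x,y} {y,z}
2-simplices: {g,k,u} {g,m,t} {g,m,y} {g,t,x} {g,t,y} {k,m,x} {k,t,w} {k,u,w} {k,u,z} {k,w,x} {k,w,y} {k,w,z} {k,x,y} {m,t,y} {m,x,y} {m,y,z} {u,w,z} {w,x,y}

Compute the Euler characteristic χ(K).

χ(K)=-2

n_0=9 n_1=29 n_2=18
χ=+9−29+18=-2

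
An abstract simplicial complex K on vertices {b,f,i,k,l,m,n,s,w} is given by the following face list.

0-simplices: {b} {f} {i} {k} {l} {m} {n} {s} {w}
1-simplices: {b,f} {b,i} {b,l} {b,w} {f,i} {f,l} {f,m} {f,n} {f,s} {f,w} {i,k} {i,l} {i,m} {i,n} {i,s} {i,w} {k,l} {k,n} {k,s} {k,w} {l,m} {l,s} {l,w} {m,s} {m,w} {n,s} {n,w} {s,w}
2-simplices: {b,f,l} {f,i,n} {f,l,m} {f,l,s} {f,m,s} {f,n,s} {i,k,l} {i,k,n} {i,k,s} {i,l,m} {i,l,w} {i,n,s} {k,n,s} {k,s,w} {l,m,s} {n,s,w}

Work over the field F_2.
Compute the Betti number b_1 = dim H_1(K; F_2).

n_0=9 n_1=28 n_2=16  [Z2]
∂1: piv[bf,bi,bl,bw,fm,fn,fs,ik] rk=8  ker:fi,fl,fw,il,im,in,is,iw,kl,kn,ks,kw,lm,ls,lw,ms,mw,ns,nw,sw
∂2: piv[bfl,fin,flm,fls,fms,fns,ikl,ikn,iks,ilm,ilw,ins,ksw,nsw] rk=14  ker:kns,lms
b_1=(28−8)−14=6

b_1=6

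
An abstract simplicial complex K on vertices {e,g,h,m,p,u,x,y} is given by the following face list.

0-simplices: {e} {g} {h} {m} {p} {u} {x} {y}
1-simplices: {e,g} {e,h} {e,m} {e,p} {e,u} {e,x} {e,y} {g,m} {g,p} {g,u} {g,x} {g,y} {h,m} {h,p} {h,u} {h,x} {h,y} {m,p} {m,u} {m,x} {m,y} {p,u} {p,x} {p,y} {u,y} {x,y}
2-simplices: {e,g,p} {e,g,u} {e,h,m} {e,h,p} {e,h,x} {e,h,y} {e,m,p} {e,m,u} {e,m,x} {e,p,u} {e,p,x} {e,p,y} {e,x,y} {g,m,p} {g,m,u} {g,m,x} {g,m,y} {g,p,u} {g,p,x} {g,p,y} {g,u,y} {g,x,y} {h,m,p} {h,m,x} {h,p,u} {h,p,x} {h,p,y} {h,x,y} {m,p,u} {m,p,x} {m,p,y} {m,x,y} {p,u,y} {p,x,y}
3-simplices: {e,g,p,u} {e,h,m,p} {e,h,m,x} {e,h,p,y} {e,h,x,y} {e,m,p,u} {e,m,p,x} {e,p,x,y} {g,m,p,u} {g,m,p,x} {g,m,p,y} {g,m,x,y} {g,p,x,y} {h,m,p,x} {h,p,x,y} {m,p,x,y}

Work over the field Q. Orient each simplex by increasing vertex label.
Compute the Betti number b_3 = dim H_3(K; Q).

b_3=2

n_0=8 n_1=26 n_2=34 n_3=16  [Q]
∂1: piv[eg,eh,em,ep,eu,ex,ey] rk=7  ker:gm,gp,gu,gx,gy,hm,hp,hu,hx,hy,mp,mu,mx,my,pu,px,py,uy,xy
∂2: piv[egp,egu,ehm,ehp,ehx,ehy,emp,emu,emx,epu,epx,epy,exy,gmp,gmx,gmy,gpy,guy,hpu] rk=19  ker:gmu,gpu,gpx,gxy,hmp,hmx,hpx,hpy,hxy,mpu,mpx,mpy,mxy,puy,pxy
∂3: piv[egpu,ehmp,ehmx,ehpy,ehxy,empu,empx,epxy,gmpu,gmpx,gmpy,gmxy,gpxy,hmpx] rk=14  ker:hpxy,mpxy
b_3=(16−14)−0=2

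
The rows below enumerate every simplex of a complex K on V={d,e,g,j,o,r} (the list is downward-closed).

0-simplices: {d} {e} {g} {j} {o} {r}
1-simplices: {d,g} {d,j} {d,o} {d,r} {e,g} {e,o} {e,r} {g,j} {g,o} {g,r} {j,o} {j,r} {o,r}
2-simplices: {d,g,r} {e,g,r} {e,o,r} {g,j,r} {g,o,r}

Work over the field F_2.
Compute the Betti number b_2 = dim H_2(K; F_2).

n_0=6 n_1=13 n_2=5  [Z2]
∂1: piv[dg,dj,do,dr,eg] rk=5  ker:eo,er,gj,go,gr,jo,jr,or
∂2: piv[dgr,egr,eor,gjr,gor] rk=5
b_2=(5−5)−0=0

b_2=0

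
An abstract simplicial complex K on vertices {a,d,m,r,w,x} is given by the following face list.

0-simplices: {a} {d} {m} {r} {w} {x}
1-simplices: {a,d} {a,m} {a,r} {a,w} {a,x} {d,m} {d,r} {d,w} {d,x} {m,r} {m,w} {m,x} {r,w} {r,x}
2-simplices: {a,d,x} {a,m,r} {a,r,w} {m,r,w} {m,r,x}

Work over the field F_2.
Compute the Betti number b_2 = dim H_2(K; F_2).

b_2=0

n_0=6 n_1=14 n_2=5  [Z2]
∂1: piv[ad,am,ar,aw,ax] rk=5  ker:dm,dr,dw,dx,mr,mw,mx,rw,rx
∂2: piv[adx,amr,arw,mrw,mrx] rk=5
b_2=(5−5)−0=0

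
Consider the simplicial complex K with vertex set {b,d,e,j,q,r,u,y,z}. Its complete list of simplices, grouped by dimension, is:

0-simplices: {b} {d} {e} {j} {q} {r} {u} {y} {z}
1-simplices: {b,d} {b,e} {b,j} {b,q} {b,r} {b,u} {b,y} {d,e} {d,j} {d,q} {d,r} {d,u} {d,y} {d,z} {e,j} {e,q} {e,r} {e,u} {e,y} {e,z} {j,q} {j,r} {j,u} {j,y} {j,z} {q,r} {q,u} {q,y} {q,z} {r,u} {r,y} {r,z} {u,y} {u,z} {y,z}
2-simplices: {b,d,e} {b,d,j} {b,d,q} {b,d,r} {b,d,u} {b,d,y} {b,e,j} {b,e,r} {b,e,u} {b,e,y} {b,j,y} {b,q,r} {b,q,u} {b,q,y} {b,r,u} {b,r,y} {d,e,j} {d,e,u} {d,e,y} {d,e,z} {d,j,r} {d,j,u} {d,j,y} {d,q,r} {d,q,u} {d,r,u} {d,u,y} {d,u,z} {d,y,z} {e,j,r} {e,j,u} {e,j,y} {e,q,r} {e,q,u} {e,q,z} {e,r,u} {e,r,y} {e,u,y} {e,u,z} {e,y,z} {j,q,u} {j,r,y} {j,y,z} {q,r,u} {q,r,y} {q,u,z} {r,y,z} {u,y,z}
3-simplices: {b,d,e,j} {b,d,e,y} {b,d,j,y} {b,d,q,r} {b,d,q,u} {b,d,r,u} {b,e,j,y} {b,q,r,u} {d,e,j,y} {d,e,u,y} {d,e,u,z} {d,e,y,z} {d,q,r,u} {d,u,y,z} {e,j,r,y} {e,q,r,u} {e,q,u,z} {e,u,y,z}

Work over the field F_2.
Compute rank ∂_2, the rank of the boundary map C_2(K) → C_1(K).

rank∂_2=27

n_0=9 n_1=35 n_2=48 n_3=18  [Z2]
∂1: piv[bd,be,bj,bq,br,bu,by,dz] rk=8  ker:de,dj,dq,dr,du,dy,ej,eq,er,eu,ey,ez,jq,jr,ju,jy,jz,qr,qu,qy,qz,ru,ry,rz,uy,uz,yz
∂2: piv[bde,bdj,bdq,bdr,bdu,bdy,bej,ber,beu,bey,bjy,bqr,bqu,bqy,bru,bry,dez,djr,dju,duy,duz,dyz,eqr,eqz,jqu,jyz,ryz] rk=27  ker:dej,deu,dey,djy,dqr,dqu,dru,ejr,eju,ejy,equ,eru,ery,euy,euz,eyz,jry,qru,qry,quz,uyz
∂3: piv[bdej,bdey,bdjy,bdqr,bdqu,bdru,bejy,bqru,deuy,deuz,deyz,duyz,ejry,eqru,equz] rk=15  ker:dejy,dqru,euyz
rk∂_2=27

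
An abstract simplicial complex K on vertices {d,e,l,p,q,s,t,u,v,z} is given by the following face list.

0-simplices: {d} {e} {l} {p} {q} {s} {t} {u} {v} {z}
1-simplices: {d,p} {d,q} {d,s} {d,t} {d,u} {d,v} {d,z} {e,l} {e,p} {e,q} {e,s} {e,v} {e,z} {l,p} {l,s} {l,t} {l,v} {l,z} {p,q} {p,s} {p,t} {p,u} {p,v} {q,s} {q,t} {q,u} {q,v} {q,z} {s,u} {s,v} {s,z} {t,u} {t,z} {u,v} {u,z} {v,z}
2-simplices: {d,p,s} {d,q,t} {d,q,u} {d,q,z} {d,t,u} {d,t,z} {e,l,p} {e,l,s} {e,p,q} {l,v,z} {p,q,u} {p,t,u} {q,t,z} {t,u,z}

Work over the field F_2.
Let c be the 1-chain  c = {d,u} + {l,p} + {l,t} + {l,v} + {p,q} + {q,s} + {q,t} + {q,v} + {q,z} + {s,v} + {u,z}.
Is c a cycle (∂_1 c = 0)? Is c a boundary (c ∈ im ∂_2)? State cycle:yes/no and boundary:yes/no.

cycle:no boundary:no

n_0=10 n_1=36 n_2=14  [Z2]
∂1: piv[dp,dq,ds,dt,du,dv,dz,el,ep] rk=9  ker:eq,es,ev,ez,lp,ls,lt,lv,lz,pq,ps,pt,pu,pv,qs,qt,qu,qv,qz,su,sv,sz,tu,tz,uv,uz,vz
∂2: piv[dps,dqt,dqu,dqz,dtu,dtz,elp,els,epq,lvz,pqu,ptu,tuz] rk=13  ker:qtz
∂1c = {d} + {l} + {q} + {v}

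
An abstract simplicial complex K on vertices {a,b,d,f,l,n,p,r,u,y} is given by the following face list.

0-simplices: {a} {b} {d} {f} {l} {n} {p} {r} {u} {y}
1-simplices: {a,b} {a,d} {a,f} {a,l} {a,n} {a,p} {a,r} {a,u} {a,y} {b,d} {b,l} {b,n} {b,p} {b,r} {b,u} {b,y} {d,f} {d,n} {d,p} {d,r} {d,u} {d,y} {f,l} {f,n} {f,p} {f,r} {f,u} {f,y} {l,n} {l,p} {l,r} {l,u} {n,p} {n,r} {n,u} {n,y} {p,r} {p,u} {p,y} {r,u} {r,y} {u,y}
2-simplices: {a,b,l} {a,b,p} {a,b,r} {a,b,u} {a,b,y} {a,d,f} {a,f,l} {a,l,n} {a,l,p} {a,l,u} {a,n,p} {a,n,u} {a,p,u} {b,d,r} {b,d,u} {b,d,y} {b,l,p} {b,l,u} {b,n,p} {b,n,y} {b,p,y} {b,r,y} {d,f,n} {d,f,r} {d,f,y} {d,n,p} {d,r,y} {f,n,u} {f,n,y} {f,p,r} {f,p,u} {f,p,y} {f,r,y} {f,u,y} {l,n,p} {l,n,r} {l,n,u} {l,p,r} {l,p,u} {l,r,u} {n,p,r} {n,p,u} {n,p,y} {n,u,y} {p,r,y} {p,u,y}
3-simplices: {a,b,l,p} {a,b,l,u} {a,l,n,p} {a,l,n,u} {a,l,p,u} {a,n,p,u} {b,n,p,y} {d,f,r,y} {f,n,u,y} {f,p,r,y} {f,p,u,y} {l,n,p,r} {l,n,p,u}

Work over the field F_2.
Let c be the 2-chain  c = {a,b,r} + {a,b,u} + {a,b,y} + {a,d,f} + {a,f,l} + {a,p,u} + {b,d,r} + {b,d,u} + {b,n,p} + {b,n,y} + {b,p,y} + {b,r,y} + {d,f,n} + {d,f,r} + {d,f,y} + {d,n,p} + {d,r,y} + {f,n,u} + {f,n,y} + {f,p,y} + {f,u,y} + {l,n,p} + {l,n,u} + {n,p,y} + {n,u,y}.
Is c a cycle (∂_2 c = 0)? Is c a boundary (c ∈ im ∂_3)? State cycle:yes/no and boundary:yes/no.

n_0=10 n_1=42 n_2=46 n_3=13  [Z2]
∂1: piv[ab,ad,af,al,an,ap,ar,au,ay] rk=9  ker:bd,bl,bn,bp,br,bu,by,df,dn,dp,dr,du,dy,fl,fn,fp,fr,fu,fy,ln,lp,lr,lu,np,nr,nu,ny,pr,pu,py,ru,ry,uy
∂2: piv[abl,abp,abr,abu,aby,adf,afl,aln,alp,alu,anp,anu,apu,bdr,bdu,bdy,bnp,bny,bpy,bry,dfn,dfr,dfy,dnp,fnu,fny,fpr,fpu,fuy,lnr,lpr,lru] rk=32  ker:blp,blu,dry,fpy,fry,lnp,lnu,lpu,npr,npu,npy,nuy,pry,puy
∂3: piv[ablp,ablu,alnp,alnu,alpu,anpu,bnpy,dfry,fnuy,fpry,fpuy,lnpr] rk=12  ker:lnpu
∂2c = {a,b} + {a,d} + {a,l} + {a,p} + {a,r} + {a,y} + {b,r} + {d,p} + {d,r} + {d,u} + {f,l} + {f,n} + {f,p} + {f,r} + {l,p} + {l,u} + {n,u} + {p,u} + {p,y}

cycle:no boundary:no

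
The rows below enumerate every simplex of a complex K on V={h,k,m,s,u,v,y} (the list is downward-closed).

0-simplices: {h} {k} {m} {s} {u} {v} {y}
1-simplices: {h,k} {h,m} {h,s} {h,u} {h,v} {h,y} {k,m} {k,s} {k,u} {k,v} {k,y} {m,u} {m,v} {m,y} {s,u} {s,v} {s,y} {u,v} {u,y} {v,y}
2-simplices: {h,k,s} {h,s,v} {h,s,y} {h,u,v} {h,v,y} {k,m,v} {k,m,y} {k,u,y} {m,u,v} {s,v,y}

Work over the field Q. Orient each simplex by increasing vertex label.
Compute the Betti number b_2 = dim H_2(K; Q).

b_2=1

n_0=7 n_1=20 n_2=10  [Q]
∂1: piv[hk,hm,hs,hu,hv,hy] rk=6  ker:km,ks,ku,kv,ky,mu,mv,my,su,sv,sy,uv,uy,vy
∂2: piv[hks,hsv,hsy,huv,hvy,kmv,kmy,kuy,muv] rk=9  ker:svy
b_2=(10−9)−0=1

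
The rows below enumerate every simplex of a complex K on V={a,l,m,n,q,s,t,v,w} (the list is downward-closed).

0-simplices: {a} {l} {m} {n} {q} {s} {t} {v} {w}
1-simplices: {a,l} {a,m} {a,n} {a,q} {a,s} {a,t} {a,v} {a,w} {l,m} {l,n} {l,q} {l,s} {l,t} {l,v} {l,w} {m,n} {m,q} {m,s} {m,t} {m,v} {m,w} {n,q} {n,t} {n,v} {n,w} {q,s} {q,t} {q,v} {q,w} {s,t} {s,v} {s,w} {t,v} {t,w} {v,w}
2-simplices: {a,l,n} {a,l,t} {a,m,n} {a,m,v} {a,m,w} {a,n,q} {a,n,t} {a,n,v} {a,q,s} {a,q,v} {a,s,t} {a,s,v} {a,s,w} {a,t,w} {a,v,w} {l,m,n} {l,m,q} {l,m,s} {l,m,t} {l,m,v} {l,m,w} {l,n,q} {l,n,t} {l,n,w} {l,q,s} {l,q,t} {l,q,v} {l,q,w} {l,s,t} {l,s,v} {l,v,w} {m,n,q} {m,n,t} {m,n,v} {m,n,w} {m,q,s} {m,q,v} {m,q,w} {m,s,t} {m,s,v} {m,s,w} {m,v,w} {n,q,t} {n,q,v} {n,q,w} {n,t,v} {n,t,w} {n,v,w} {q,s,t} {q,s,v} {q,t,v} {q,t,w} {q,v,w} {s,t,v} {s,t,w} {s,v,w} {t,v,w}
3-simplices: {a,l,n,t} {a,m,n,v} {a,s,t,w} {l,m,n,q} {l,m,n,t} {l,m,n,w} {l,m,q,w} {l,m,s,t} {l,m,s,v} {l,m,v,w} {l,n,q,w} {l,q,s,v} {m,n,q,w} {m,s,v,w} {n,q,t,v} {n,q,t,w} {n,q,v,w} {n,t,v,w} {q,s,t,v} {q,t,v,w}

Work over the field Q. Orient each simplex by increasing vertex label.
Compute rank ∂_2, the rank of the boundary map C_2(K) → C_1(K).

rank∂_2=27

n_0=9 n_1=35 n_2=57 n_3=20  [Q]
∂1: piv[al,am,an,aq,as,at,av,aw] rk=8  ker:lm,ln,lq,ls,lt,lv,lw,mn,mq,ms,mt,mv,mw,nq,nt,nv,nw,qs,qt,qv,qw,st,sv,sw,tv,tw,vw
∂2: piv[aln,alt,amn,amv,amw,anq,ant,anv,aqs,aqv,ast,asv,asw,atw,avw,lmn,lmq,lms,lmt,lmv,lmw,lnq,lnw,lqs,lqt,lqw,ntv] rk=27  ker:lnt,lqv,lst,lsv,lvw,mnq,mnt,mnv,mnw,mqs,mqv,mqw,mst,msv,msw,mvw,nqt,nqv,nqw,ntw,nvw,qst,qsv,qtv,qtw,qvw,stv,stw,svw,tvw
∂3: piv[alnt,amnv,astw,lmnq,lmnt,lmnw,lmqw,lmst,lmsv,lmvw,lnqw,lqsv,msvw,nqtv,nqtw,nqvw,ntvw,qstv] rk=18  ker:mnqw,qtvw
rk∂_2=27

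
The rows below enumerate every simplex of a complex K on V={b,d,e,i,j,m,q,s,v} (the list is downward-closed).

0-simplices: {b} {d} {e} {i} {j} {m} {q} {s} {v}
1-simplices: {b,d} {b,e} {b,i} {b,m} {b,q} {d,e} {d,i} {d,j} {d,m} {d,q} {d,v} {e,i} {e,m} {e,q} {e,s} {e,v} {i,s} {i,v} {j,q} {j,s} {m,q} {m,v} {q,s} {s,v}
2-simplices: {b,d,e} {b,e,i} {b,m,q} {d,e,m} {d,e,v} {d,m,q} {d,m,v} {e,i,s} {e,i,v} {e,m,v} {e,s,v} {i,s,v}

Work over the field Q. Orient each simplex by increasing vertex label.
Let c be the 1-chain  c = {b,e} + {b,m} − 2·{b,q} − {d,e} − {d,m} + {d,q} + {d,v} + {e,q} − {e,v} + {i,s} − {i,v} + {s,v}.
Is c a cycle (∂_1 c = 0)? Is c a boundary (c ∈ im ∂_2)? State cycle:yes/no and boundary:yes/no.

n_0=9 n_1=24 n_2=12  [Q]
∂1: piv[bd,be,bi,bm,bq,dj,dv,es] rk=8  ker:de,di,dm,dq,ei,em,eq,ev,is,iv,jq,js,mq,mv,qs,sv
∂2: piv[bde,bei,bmq,dem,dev,dmq,dmv,eis,eiv,esv] rk=10  ker:emv,isv
∂1c = 0
c vs im∂2: residual ≠ 0 ⇒ not boundary

cycle:yes boundary:no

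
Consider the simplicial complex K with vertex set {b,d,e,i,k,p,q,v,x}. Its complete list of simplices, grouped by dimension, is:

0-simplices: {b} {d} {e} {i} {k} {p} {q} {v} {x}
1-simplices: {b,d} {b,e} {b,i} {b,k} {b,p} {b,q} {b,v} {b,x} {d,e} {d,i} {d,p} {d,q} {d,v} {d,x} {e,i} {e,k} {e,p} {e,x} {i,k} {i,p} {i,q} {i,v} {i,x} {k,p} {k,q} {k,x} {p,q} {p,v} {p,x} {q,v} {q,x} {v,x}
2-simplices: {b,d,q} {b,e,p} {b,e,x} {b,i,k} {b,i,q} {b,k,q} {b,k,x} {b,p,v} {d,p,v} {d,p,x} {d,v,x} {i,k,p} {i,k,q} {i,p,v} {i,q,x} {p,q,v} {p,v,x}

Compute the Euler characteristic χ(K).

n_0=9 n_1=32 n_2=17
χ=+9−32+17=-6

χ(K)=-6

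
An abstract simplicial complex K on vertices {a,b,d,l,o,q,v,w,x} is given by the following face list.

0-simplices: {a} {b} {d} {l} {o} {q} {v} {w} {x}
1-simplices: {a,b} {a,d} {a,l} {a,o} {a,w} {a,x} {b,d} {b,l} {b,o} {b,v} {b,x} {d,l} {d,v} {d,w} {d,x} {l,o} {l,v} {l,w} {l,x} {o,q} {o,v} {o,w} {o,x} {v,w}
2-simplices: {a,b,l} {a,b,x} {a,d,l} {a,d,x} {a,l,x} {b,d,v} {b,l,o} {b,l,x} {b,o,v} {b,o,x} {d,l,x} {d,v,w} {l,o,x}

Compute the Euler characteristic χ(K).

n_0=9 n_1=24 n_2=13
χ=+9−24+13=-2

χ(K)=-2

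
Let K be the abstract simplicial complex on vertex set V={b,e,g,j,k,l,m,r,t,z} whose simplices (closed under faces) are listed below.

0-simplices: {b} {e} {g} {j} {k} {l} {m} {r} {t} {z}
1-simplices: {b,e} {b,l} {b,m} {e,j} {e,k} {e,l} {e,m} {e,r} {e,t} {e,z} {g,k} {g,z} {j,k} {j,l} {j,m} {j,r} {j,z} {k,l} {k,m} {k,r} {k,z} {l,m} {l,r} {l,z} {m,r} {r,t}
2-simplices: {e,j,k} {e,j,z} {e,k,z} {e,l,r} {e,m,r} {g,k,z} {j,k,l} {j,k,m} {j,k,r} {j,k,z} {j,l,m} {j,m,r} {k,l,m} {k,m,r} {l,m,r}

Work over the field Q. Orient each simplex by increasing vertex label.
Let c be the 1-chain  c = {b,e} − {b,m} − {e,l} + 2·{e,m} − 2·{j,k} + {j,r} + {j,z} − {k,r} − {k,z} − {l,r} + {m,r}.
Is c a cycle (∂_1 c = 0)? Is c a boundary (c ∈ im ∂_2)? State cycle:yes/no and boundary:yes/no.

n_0=10 n_1=26 n_2=15  [Q]
∂1: piv[be,bl,bm,ej,ek,er,et,ez,gk] rk=9  ker:el,em,gz,jk,jl,jm,jr,jz,kl,km,kr,kz,lm,lr,lz,mr,rt
∂2: piv[ejk,ejz,ekz,elr,emr,gkz,jkl,jkm,jkr,jlm,jmr,lmr] rk=12  ker:jkz,klm,kmr
∂1c = 0
c vs im∂2: residual ≠ 0 ⇒ not boundary

cycle:yes boundary:no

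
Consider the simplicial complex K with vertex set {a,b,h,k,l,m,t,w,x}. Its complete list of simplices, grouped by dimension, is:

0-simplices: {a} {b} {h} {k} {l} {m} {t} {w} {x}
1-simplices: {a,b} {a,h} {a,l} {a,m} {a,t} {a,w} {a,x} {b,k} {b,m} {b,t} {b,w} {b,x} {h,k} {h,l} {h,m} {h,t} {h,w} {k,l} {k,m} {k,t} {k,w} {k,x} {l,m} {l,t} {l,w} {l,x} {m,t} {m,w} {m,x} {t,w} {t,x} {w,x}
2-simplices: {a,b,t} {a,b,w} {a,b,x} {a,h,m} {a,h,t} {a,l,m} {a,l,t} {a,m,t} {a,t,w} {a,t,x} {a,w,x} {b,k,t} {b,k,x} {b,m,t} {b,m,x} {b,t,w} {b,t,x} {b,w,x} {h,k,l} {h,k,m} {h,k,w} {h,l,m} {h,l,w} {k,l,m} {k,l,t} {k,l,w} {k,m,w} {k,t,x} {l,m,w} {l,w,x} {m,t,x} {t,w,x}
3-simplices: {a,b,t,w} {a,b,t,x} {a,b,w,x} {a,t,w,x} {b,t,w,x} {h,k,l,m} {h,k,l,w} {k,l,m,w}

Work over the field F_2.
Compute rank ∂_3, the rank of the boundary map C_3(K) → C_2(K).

rank∂_3=7

n_0=9 n_1=32 n_2=32 n_3=8  [Z2]
∂1: piv[ab,ah,al,am,at,aw,ax,bk] rk=8  ker:bm,bt,bw,bx,hk,hl,hm,ht,hw,kl,km,kt,kw,kx,lm,lt,lw,lx,mt,mw,mx,tw,tx,wx
∂2: piv[abt,abw,abx,ahm,aht,alm,alt,amt,atw,atx,awx,bkt,bkx,bmt,bmx,hkl,hkm,hkw,hlm,hlw,klt,kmw,lwx] rk=23  ker:btw,btx,bwx,klm,klw,ktx,lmw,mtx,twx
∂3: piv[abtw,abtx,abwx,atwx,hklm,hklw,klmw] rk=7  ker:btwx
rk∂_3=7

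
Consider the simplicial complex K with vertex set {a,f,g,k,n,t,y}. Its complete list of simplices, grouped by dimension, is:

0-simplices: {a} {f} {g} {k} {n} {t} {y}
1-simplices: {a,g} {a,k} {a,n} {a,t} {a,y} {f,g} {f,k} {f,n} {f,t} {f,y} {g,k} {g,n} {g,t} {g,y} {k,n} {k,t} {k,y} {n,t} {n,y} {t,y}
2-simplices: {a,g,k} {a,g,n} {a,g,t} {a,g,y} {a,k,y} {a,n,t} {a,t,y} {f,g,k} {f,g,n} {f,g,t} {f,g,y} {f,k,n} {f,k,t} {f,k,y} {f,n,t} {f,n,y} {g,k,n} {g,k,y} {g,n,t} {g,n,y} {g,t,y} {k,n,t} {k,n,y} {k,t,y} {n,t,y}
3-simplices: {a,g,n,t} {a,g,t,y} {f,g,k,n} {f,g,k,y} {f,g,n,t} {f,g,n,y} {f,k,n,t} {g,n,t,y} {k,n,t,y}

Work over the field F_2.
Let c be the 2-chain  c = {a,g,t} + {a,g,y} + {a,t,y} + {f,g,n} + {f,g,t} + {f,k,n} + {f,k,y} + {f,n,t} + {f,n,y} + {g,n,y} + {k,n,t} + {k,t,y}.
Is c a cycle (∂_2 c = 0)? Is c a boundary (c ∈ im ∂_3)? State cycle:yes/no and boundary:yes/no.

cycle:yes boundary:no

n_0=7 n_1=20 n_2=25 n_3=9  [Z2]
∂1: piv[ag,ak,an,at,ay,fg] rk=6  ker:fk,fn,ft,fy,gk,gn,gt,gy,kn,kt,ky,nt,ny,ty
∂2: piv[agk,agn,agt,agy,aky,ant,aty,fgk,fgn,fgt,fgy,fkn,fkt,fny] rk=14  ker:fky,fnt,gkn,gky,gnt,gny,gty,knt,kny,kty,nty
∂3: piv[agnt,agty,fgkn,fgky,fgnt,fgny,fknt,gnty,knty] rk=9
∂2c = 0
c vs im∂3: residual ≠ 0 ⇒ not boundary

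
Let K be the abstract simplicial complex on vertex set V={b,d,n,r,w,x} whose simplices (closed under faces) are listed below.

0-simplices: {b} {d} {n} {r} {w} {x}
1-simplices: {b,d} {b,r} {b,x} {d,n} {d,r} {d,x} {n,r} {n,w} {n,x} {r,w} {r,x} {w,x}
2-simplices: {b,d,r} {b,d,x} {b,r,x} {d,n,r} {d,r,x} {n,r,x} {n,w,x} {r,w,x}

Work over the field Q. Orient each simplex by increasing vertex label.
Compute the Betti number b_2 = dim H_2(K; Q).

b_2=1

n_0=6 n_1=12 n_2=8  [Q]
∂1: piv[bd,br,bx,dn,nw] rk=5  ker:dr,dx,nr,nx,rw,rx,wx
∂2: piv[bdr,bdx,brx,dnr,nrx,nwx,rwx] rk=7  ker:drx
b_2=(8−7)−0=1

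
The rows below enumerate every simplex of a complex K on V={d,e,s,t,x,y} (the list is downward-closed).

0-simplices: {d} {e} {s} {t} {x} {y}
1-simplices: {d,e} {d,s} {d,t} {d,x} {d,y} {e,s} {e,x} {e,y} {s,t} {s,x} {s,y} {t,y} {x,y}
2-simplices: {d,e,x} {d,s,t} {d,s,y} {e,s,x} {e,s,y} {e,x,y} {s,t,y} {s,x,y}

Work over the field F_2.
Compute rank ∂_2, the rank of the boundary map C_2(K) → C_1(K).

n_0=6 n_1=13 n_2=8  [Z2]
∂1: piv[de,ds,dt,dx,dy] rk=5  ker:es,ex,ey,st,sx,sy,ty,xy
∂2: piv[dex,dst,dsy,esx,esy,exy,sty] rk=7  ker:sxy
rk∂_2=7

rank∂_2=7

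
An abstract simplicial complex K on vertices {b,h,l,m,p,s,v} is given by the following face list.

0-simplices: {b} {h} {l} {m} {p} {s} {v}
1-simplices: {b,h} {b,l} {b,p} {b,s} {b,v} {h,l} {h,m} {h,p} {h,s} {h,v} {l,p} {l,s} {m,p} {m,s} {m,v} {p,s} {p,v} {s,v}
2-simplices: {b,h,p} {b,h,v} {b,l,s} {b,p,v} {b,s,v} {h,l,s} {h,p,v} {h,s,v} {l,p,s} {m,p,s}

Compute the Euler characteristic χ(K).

χ(K)=-1

n_0=7 n_1=18 n_2=10
χ=+7−18+10=-1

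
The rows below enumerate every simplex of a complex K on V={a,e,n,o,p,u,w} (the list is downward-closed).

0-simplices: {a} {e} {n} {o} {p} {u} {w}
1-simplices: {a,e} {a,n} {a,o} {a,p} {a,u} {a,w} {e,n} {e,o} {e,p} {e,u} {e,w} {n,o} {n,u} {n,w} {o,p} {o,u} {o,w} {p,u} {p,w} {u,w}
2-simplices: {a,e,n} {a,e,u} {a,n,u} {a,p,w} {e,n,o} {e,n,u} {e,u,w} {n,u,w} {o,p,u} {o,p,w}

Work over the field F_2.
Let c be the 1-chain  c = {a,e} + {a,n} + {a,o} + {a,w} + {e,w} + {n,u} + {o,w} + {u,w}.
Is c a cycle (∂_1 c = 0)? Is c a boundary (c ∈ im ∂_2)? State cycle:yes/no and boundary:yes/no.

cycle:yes boundary:no

n_0=7 n_1=20 n_2=10  [Z2]
∂1: piv[ae,an,ao,ap,au,aw] rk=6  ker:en,eo,ep,eu,ew,no,nu,nw,op,ou,ow,pu,pw,uw
∂2: piv[aen,aeu,anu,apw,eno,euw,nuw,opu,opw] rk=9  ker:enu
∂1c = 0
c vs im∂2: residual ≠ 0 ⇒ not boundary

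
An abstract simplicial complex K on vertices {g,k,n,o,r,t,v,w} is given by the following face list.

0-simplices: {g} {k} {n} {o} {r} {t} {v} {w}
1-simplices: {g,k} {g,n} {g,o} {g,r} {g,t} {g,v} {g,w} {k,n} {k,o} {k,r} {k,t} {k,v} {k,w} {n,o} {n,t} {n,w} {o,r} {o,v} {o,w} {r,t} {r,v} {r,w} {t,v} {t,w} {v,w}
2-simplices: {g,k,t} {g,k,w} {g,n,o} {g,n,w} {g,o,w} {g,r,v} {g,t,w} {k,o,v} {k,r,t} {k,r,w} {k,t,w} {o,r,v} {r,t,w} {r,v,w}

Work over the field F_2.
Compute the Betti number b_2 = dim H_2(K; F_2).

n_0=8 n_1=25 n_2=14  [Z2]
∂1: piv[gk,gn,go,gr,gt,gv,gw] rk=7  ker:kn,ko,kr,kt,kv,kw,no,nt,nw,or,ov,ow,rt,rv,rw,tv,tw,vw
∂2: piv[gkt,gkw,gno,gnw,gow,grv,gtw,kov,krt,krw,orv,rvw] rk=12  ker:ktw,rtw
b_2=(14−12)−0=2

b_2=2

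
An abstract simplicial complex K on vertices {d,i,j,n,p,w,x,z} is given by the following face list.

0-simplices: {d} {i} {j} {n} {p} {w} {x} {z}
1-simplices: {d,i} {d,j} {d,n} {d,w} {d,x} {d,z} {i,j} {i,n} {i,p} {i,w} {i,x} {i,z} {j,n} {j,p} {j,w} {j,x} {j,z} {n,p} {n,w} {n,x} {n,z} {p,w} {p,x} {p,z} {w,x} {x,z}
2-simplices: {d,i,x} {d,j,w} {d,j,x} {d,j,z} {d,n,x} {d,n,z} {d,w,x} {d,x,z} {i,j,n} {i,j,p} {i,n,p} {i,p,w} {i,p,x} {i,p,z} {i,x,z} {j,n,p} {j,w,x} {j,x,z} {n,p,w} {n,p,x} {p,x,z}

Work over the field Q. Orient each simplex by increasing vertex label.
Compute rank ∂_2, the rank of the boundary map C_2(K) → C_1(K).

rank∂_2=17

n_0=8 n_1=26 n_2=21  [Q]
∂1: piv[di,dj,dn,dw,dx,dz,ip] rk=7  ker:ij,in,iw,ix,iz,jn,jp,jw,jx,jz,np,nw,nx,nz,pw,px,pz,wx,xz
∂2: piv[dix,djw,djx,djz,dnx,dnz,dwx,dxz,ijn,ijp,inp,ipw,ipx,ipz,ixz,npw,npx] rk=17  ker:jnp,jwx,jxz,pxz
rk∂_2=17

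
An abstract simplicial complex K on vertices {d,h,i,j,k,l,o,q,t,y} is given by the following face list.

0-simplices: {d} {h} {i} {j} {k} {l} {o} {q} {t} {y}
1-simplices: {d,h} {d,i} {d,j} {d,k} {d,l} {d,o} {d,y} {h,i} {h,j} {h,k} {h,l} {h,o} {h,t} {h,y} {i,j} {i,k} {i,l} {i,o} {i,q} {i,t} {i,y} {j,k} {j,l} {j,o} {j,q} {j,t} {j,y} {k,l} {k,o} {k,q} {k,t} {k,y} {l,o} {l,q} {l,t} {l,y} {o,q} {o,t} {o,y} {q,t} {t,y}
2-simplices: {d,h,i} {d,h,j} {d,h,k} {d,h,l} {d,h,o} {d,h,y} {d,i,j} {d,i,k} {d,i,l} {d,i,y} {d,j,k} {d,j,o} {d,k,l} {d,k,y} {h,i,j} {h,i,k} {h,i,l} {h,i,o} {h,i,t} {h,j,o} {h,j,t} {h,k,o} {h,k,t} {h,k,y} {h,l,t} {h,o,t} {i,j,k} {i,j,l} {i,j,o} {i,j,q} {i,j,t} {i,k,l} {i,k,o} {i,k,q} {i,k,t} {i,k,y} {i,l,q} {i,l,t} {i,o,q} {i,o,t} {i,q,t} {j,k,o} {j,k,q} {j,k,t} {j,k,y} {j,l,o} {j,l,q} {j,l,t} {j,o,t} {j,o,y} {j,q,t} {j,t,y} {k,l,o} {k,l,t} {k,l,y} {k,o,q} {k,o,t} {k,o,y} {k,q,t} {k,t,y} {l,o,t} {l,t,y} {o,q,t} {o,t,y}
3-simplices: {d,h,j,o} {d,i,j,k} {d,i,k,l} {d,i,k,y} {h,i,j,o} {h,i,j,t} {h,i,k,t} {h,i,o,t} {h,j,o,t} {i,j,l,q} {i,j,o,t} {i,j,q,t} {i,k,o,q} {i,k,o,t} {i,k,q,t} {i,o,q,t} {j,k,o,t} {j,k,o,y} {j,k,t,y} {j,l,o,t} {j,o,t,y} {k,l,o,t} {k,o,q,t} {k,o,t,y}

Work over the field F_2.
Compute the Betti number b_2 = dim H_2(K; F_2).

n_0=10 n_1=41 n_2=64 n_3=24  [Z2]
∂1: piv[dh,di,dj,dk,dl,do,dy,ht,iq] rk=9  ker:hi,hj,hk,hl,ho,hy,ij,ik,il,io,it,iy,jk,jl,jo,jq,jt,jy,kl,ko,kq,kt,ky,lo,lq,lt,ly,oq,ot,oy,qt,ty
∂2: piv[dhi,dhj,dhk,dhl,dho,dhy,dij,dik,dil,diy,djk,djo,dkl,dky,hio,hit,hjt,hko,hkt,hlt,hot,ijl,ijq,ikq,ilq,ioq,iqt,jky,jlo,joy,jty,kly] rk=32  ker:hij,hik,hil,hjo,hky,ijk,ijo,ijt,ikl,iko,ikt,iky,ilt,iot,jko,jkq,jkt,jlq,jlt,jot,jqt,klo,klt,koq,kot,koy,kqt,kty,lot,lty,oqt,oty
∂3: piv[dhjo,dijk,dikl,diky,hijo,hijt,hikt,hiot,hjot,ijlq,ijqt,ikoq,ikot,ikqt,ioqt,jkot,jkoy,jkty,jlot,joty,klot] rk=21  ker:ijot,koqt,koty
b_2=(64−32)−21=11

b_2=11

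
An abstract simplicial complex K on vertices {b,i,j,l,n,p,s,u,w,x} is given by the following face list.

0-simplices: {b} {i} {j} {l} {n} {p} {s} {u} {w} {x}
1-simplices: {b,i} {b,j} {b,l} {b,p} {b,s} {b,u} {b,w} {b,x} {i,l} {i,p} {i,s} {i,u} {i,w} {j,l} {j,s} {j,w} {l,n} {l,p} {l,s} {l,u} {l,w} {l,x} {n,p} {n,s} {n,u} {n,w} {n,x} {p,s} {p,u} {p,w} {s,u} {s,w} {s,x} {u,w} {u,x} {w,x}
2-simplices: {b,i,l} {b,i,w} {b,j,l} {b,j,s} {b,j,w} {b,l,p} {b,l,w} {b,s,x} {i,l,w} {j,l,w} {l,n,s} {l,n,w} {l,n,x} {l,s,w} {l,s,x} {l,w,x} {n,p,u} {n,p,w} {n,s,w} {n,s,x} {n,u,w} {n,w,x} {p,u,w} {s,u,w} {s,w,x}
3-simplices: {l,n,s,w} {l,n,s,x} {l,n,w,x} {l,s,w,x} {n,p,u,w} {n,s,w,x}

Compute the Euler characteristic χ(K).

n_0=10 n_1=36 n_2=25 n_3=6
χ=+10−36+25−6=-7

χ(K)=-7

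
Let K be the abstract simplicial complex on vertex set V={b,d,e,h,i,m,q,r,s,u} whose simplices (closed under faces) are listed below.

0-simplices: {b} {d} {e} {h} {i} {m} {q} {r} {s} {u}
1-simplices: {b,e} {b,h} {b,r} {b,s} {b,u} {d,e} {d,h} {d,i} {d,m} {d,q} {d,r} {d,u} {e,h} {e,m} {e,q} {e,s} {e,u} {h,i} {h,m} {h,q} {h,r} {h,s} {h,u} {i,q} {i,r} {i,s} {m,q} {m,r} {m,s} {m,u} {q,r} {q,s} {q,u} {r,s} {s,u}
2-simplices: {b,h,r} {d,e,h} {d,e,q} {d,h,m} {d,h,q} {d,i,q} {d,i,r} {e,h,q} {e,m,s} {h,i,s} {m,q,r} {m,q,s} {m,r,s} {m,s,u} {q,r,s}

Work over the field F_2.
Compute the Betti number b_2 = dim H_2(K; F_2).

b_2=2

n_0=10 n_1=35 n_2=15  [Z2]
∂1: piv[be,bh,br,bs,bu,de,di,dm,dq] rk=9  ker:dh,dr,du,eh,em,eq,es,eu,hi,hm,hq,hr,hs,hu,iq,ir,is,mq,mr,ms,mu,qr,qs,qu,rs,su
∂2: piv[bhr,deh,deq,dhm,dhq,diq,dir,ems,his,mqr,mqs,mrs,msu] rk=13  ker:ehq,qrs
b_2=(15−13)−0=2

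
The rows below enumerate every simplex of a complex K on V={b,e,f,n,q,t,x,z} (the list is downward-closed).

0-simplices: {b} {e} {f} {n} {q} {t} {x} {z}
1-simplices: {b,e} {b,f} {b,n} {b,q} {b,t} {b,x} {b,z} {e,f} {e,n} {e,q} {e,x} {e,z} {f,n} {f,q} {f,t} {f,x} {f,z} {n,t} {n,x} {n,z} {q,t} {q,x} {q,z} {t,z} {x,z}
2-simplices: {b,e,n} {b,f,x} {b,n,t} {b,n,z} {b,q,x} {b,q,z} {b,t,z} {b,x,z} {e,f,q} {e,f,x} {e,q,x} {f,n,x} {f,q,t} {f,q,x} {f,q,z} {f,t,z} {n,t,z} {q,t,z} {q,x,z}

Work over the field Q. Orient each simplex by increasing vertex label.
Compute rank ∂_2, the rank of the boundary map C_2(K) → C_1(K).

n_0=8 n_1=25 n_2=19  [Q]
∂1: piv[be,bf,bn,bq,bt,bx,bz] rk=7  ker:ef,en,eq,ex,ez,fn,fq,ft,fx,fz,nt,nx,nz,qt,qx,qz,tz,xz
∂2: piv[ben,bfx,bnt,bnz,bqx,bqz,btz,bxz,efq,efx,eqx,fnx,fqt,fqz,ftz] rk=15  ker:fqx,ntz,qtz,qxz
rk∂_2=15

rank∂_2=15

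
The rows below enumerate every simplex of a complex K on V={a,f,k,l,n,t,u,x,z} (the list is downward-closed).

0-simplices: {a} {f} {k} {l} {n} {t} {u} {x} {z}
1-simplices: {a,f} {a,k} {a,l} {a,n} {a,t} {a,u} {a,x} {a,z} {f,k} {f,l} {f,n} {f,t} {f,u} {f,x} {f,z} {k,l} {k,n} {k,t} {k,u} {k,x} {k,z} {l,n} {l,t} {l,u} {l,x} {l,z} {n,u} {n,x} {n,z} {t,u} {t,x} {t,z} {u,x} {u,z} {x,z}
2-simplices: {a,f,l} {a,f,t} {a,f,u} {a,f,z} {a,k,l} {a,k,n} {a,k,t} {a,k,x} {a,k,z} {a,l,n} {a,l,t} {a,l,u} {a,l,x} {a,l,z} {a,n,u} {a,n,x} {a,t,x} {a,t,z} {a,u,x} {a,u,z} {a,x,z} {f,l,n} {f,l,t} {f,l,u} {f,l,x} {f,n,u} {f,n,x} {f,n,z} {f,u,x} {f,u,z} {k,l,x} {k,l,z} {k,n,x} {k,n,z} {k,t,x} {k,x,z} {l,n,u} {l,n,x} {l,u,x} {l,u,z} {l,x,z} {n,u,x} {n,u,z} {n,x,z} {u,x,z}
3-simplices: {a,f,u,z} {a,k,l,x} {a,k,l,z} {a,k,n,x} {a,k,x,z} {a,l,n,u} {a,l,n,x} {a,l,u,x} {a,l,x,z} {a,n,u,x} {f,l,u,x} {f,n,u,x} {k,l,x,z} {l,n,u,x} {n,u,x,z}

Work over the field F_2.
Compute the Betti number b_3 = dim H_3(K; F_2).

b_3=2

n_0=9 n_1=35 n_2=45 n_3=15  [Z2]
∂1: piv[af,ak,al,an,at,au,ax,az] rk=8  ker:fk,fl,fn,ft,fu,fx,fz,kl,kn,kt,ku,kx,kz,ln,lt,lu,lx,lz,nu,nx,nz,tu,tx,tz,ux,uz,xz
∂2: piv[afl,aft,afu,afz,akl,akn,akt,akx,akz,aln,alt,alu,alx,alz,anu,anx,atx,atz,aux,auz,axz,fln,flx,fnz] rk=24  ker:flt,flu,fnu,fnx,fux,fuz,klx,klz,knx,knz,ktx,kxz,lnu,lnx,lux,luz,lxz,nux,nuz,nxz,uxz
∂3: piv[afuz,aklx,aklz,aknx,akxz,alnu,alnx,alux,alxz,anux,flux,fnux,nuxz] rk=13  ker:klxz,lnux
b_3=(15−13)−0=2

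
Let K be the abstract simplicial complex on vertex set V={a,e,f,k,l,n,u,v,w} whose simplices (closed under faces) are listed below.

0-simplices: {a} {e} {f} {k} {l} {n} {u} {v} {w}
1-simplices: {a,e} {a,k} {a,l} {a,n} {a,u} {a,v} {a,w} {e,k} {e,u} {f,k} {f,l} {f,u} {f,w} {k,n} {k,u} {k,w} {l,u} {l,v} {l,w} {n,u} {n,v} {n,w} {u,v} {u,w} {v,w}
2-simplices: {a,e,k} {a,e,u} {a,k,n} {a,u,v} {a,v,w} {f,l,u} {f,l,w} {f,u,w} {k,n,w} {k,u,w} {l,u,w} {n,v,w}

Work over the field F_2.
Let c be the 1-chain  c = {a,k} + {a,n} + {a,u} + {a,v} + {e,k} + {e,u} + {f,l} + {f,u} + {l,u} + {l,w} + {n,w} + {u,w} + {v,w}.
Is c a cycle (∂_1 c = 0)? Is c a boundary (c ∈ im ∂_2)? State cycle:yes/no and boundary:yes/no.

cycle:no boundary:no

n_0=9 n_1=25 n_2=12  [Z2]
∂1: piv[ae,ak,al,an,au,av,aw,fk] rk=8  ker:ek,eu,fl,fu,fw,kn,ku,kw,lu,lv,lw,nu,nv,nw,uv,uw,vw
∂2: piv[aek,aeu,akn,auv,avw,flu,flw,fuw,knw,kuw,nvw] rk=11  ker:luw
∂1c = {l} + {u}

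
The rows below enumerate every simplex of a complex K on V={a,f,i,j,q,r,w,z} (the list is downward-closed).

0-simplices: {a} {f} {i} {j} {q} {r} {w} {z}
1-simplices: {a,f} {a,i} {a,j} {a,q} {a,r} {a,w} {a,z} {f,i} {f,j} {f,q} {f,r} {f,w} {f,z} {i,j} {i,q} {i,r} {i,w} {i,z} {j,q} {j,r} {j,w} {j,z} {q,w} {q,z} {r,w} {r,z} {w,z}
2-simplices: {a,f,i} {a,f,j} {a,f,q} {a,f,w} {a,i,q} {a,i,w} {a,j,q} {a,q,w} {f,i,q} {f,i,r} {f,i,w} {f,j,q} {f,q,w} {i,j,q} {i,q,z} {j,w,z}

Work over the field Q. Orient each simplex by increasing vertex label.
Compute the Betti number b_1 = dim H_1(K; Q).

b_1=8

n_0=8 n_1=27 n_2=16  [Q]
∂1: piv[af,ai,aj,aq,ar,aw,az] rk=7  ker:fi,fj,fq,fr,fw,fz,ij,iq,ir,iw,iz,jq,jr,jw,jz,qw,qz,rw,rz,wz
∂2: piv[afi,afj,afq,afw,aiq,aiw,ajq,aqw,fir,ijq,iqz,jwz] rk=12  ker:fiq,fiw,fjq,fqw
b_1=(27−7)−12=8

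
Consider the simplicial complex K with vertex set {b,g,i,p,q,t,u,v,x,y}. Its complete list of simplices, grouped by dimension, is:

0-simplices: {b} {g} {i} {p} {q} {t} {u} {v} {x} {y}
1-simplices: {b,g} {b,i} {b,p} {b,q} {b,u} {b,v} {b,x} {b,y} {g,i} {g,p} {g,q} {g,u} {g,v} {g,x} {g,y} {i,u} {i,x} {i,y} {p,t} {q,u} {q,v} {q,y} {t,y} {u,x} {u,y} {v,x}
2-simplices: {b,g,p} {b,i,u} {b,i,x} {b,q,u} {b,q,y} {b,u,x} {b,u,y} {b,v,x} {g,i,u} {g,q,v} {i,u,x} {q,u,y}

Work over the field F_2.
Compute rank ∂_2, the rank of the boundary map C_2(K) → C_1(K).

rank∂_2=10

n_0=10 n_1=26 n_2=12  [Z2]
∂1: piv[bg,bi,bp,bq,bu,bv,bx,by,pt] rk=9  ker:gi,gp,gq,gu,gv,gx,gy,iu,ix,iy,qu,qv,qy,ty,ux,uy,vx
∂2: piv[bgp,biu,bix,bqu,bqy,bux,buy,bvx,giu,gqv] rk=10  ker:iux,quy
rk∂_2=10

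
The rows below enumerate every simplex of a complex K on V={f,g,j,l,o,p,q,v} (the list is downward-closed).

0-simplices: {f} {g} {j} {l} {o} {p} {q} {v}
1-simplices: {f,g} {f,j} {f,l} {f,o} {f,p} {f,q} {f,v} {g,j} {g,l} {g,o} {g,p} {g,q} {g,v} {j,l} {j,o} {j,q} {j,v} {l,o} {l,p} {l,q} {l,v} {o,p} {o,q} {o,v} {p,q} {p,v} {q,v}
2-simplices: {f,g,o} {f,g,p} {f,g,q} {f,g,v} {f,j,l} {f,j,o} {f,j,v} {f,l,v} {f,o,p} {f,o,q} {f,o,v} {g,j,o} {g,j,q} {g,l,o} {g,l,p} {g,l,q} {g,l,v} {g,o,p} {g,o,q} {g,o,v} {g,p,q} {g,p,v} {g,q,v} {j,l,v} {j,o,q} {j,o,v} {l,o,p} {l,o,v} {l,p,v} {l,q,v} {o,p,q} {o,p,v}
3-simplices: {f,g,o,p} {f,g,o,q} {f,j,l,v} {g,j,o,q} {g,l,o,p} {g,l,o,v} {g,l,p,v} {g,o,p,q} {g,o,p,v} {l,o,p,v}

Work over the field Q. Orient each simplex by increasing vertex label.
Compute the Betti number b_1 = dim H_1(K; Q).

n_0=8 n_1=27 n_2=32 n_3=10  [Q]
∂1: piv[fg,fj,fl,fo,fp,fq,fv] rk=7  ker:gj,gl,go,gp,gq,gv,jl,jo,jq,jv,lo,lp,lq,lv,op,oq,ov,pq,pv,qv
∂2: piv[fgo,fgp,fgq,fgv,fjl,fjo,fjv,flv,fop,foq,fov,gjo,gjq,glo,glp,glq,glv,gpq,gpv,gqv] rk=20  ker:gop,goq,gov,jlv,joq,jov,lop,lov,lpv,lqv,opq,opv
∂3: piv[fgop,fgoq,fjlv,gjoq,glop,glov,glpv,gopq,gopv] rk=9  ker:lopv
b_1=(27−7)−20=0

b_1=0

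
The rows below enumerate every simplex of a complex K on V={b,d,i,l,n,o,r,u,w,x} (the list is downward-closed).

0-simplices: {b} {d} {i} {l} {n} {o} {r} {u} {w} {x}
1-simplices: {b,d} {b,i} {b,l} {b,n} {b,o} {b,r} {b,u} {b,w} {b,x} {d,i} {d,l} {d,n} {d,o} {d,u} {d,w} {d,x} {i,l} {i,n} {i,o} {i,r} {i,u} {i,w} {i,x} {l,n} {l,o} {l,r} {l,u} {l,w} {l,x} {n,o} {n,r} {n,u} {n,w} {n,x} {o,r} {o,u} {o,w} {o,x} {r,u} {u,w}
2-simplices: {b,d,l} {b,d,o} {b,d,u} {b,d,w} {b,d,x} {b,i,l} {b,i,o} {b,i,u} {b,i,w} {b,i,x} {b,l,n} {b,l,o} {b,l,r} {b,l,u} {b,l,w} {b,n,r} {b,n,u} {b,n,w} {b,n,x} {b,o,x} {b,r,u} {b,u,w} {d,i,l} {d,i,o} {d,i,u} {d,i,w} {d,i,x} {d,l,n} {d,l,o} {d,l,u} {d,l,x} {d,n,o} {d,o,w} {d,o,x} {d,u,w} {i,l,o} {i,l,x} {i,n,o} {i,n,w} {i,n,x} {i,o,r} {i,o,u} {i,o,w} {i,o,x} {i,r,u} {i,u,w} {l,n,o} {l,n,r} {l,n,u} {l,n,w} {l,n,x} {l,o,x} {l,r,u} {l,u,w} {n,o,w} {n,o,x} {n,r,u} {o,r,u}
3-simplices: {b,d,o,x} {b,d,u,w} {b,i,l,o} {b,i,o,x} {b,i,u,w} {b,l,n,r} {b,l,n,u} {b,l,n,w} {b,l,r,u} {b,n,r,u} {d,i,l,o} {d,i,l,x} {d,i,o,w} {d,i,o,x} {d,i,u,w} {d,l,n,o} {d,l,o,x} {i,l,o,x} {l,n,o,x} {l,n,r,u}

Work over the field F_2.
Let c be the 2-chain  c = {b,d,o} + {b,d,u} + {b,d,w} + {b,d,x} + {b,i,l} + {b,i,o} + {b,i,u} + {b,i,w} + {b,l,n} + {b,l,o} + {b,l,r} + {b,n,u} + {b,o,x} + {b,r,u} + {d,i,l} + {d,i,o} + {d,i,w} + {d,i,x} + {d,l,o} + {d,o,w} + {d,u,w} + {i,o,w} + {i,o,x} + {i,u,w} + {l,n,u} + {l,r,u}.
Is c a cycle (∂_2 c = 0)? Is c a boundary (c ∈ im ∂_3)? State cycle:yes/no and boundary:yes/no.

cycle:yes boundary:yes

n_0=10 n_1=40 n_2=58 n_3=20  [Z2]
∂1: piv[bd,bi,bl,bn,bo,br,bu,bw,bx] rk=9  ker:di,dl,dn,do,du,dw,dx,il,in,io,ir,iu,iw,ix,ln,lo,lr,lu,lw,lx,no,nr,nu,nw,nx,or,ou,ow,ox,ru,uw
∂2: piv[bdl,bdo,bdu,bdw,bdx,bil,bio,biu,biw,bix,bln,blo,blr,blu,blw,bnr,bnu,bnw,bnx,box,bru,buw,dil,dln,dlx,dno,dow,ino,ior,iou,iru] rk=31  ker:dio,diu,diw,dix,dlo,dlu,dox,duw,ilo,ilx,inw,inx,iow,iox,iuw,lno,lnr,lnu,lnw,lnx,lox,lru,luw,now,nox,nru,oru
∂3: piv[bdox,bduw,bilo,biox,biuw,blnr,blnu,blnw,blru,bnru,dilo,dilx,diow,diox,diuw,dlno,dlox,lnox] rk=18  ker:ilox,lnru
∂2c = 0
c vs im∂3: reduces to 0 ⇒ boundary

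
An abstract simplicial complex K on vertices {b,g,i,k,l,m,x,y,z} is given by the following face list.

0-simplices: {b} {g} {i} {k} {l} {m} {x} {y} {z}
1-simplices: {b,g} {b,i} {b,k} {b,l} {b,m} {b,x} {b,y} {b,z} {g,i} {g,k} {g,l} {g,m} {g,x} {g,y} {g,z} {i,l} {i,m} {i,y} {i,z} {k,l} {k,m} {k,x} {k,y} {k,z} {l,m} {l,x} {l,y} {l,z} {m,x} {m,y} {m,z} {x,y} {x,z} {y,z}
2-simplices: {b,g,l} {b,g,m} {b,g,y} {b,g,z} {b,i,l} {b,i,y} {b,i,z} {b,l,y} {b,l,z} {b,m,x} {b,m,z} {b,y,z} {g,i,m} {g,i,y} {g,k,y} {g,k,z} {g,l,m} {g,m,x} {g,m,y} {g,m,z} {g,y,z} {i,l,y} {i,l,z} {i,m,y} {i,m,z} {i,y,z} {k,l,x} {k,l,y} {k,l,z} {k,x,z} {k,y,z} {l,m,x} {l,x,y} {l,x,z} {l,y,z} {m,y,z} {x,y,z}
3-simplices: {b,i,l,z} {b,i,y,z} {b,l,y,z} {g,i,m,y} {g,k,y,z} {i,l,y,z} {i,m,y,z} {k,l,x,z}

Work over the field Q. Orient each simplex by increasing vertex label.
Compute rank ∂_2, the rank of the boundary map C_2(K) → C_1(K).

n_0=9 n_1=34 n_2=37 n_3=8  [Q]
∂1: piv[bg,bi,bk,bl,bm,bx,by,bz] rk=8  ker:gi,gk,gl,gm,gx,gy,gz,il,im,iy,iz,kl,km,kx,ky,kz,lm,lx,ly,lz,mx,my,mz,xy,xz,yz
∂2: piv[bgl,bgm,bgy,bgz,bil,biy,biz,bly,blz,bmx,bmz,byz,gim,giy,gky,gkz,glm,gmx,gmy,klx,kly,kxz,lmx,lxy] rk=24  ker:gmz,gyz,ily,ilz,imy,imz,iyz,klz,kyz,lxz,lyz,myz,xyz
∂3: piv[bilz,biyz,blyz,gimy,gkyz,ilyz,imyz,klxz] rk=8
rk∂_2=24

rank∂_2=24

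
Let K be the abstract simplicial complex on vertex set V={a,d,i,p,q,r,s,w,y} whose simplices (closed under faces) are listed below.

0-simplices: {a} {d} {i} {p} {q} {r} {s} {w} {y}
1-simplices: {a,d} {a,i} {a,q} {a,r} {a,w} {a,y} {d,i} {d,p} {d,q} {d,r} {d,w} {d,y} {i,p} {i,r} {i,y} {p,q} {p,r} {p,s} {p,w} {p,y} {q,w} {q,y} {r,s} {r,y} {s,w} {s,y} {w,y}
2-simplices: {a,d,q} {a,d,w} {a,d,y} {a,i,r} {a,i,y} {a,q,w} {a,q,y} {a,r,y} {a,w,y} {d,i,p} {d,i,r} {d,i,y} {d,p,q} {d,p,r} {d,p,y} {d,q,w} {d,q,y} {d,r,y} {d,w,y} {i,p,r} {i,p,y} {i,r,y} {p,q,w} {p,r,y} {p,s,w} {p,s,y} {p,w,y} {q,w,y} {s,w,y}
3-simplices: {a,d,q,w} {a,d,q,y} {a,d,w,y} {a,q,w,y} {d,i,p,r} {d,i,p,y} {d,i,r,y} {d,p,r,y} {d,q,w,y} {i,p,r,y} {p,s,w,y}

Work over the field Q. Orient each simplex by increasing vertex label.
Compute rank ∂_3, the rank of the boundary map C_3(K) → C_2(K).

rank∂_3=9

n_0=9 n_1=27 n_2=29 n_3=11  [Q]
∂1: piv[ad,ai,aq,ar,aw,ay,dp,ps] rk=8  ker:di,dq,dr,dw,dy,ip,ir,iy,pq,pr,pw,py,qw,qy,rs,ry,sw,sy,wy
∂2: piv[adq,adw,ady,air,aiy,aqw,aqy,ary,awy,dip,dir,diy,dpq,dpr,dpy,pqw,psw,psy] rk=18  ker:dqw,dqy,dry,dwy,ipr,ipy,iry,pry,pwy,qwy,swy
∂3: piv[adqw,adqy,adwy,aqwy,dipr,dipy,diry,dpry,pswy] rk=9  ker:dqwy,ipry
rk∂_3=9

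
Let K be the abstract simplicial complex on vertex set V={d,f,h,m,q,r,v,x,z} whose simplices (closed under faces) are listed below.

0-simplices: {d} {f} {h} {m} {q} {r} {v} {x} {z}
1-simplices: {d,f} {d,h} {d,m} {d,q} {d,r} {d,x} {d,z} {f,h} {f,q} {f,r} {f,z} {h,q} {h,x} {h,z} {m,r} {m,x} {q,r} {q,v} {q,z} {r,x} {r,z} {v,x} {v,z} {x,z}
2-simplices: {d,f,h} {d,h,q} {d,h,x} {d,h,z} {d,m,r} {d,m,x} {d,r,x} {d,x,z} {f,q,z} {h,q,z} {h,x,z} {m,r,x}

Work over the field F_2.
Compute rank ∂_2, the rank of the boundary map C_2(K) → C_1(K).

rank∂_2=10

n_0=9 n_1=24 n_2=12  [Z2]
∂1: piv[df,dh,dm,dq,dr,dx,dz,qv] rk=8  ker:fh,fq,fr,fz,hq,hx,hz,mr,mx,qr,qz,rx,rz,vx,vz,xz
∂2: piv[dfh,dhq,dhx,dhz,dmr,dmx,drx,dxz,fqz,hqz] rk=10  ker:hxz,mrx
rk∂_2=10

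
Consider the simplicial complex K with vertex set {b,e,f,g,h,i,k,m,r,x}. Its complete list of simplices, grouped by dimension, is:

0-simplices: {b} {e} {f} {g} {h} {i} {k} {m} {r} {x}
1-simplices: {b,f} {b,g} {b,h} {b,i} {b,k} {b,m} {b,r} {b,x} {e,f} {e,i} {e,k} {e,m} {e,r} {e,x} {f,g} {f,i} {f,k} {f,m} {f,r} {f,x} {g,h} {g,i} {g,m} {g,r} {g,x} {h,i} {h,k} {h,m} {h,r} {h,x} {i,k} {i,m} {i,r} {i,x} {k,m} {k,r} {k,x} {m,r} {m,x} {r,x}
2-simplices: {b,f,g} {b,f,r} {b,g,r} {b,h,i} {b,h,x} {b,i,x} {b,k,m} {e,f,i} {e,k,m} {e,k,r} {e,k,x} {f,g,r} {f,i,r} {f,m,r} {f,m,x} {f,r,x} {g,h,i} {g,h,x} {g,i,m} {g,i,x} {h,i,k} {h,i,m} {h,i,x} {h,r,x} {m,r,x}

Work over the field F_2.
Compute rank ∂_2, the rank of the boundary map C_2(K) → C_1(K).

rank∂_2=21

n_0=10 n_1=40 n_2=25  [Z2]
∂1: piv[bf,bg,bh,bi,bk,bm,br,bx,ef] rk=9  ker:ei,ek,em,er,ex,fg,fi,fk,fm,fr,fx,gh,gi,gm,gr,gx,hi,hk,hm,hr,hx,ik,im,ir,ix,km,kr,kx,mr,mx,rx
∂2: piv[bfg,bfr,bgr,bhi,bhx,bix,bkm,efi,ekm,ekr,ekx,fir,fmr,fmx,frx,ghi,ghx,gim,hik,him,hrx] rk=21  ker:fgr,gix,hix,mrx
rk∂_2=21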